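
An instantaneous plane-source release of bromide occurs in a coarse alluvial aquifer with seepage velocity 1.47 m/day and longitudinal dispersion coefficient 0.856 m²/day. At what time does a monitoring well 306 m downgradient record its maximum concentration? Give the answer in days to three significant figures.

208 days

For the 1D instantaneous-source solution, setting ∂C/∂t = 0 at fixed x gives v²t² + 2Dt − x² = 0, so t = (√(D² + v²x²) − D)/v².
√(D² + v²x²) = √(0.856² + 1.47² × 306²) = 449.8; v² = 2.1609.
t = (449.8 − 0.856)/2.1609 = 208 days (vs. the pure-advection estimate x/v = 208 d).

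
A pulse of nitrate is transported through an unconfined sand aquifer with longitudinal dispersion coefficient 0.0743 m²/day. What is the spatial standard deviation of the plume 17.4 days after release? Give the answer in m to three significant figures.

Dispersive spreading gives a Gaussian with σ² = 2Dt; advection only shifts the center.
σ = √(2 × 0.0743 × 17.4) = 1.61 m.

1.61 m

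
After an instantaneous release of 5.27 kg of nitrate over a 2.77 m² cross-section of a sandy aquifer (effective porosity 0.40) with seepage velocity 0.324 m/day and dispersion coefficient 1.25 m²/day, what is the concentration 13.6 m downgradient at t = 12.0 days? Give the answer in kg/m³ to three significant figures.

For an instantaneous plane source, C(x,t) = M/(n_e·A·√(4πDt)) · exp(−(x−vt)²/(4Dt)), with n_e·A the pore (flow) area.
Plume center vt = 0.324 × 12.0 = 3.888 m, so the well at 13.6 m is 9.712 m downgradient of the peak.
√(4πDt) = 13.73 m, giving peak height M/(n_e·A·√(4πDt)) = 5.27/(0.40 × 2.77 × 13.73) = 0.3464 kg/m³.
(x−vt)²/(4Dt) = (9.712)²/(4 × 1.25 × 12.0) = 1.572; exp(−1.572) = 0.2076.
C = 0.3464 × 0.2076 = 0.0719 kg/m³.

0.0719 kg/m³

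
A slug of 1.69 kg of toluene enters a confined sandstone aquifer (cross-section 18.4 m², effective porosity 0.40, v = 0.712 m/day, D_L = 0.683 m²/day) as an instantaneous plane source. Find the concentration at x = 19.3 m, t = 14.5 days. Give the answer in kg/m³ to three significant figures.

0.00269 kg/m³

For an instantaneous plane source, C(x,t) = M/(n_e·A·√(4πDt)) · exp(−(x−vt)²/(4Dt)), with n_e·A the pore (flow) area.
Plume center vt = 0.712 × 14.5 = 10.324 m, so the well at 19.3 m is 8.976 m downgradient of the peak.
√(4πDt) = 11.16 m, giving peak height M/(n_e·A·√(4πDt)) = 1.69/(0.40 × 18.4 × 11.16) = 0.02058 kg/m³.
(x−vt)²/(4Dt) = (8.976)²/(4 × 0.683 × 14.5) = 2.034; exp(−2.034) = 0.1308.
C = 0.02058 × 0.1308 = 0.00269 kg/m³.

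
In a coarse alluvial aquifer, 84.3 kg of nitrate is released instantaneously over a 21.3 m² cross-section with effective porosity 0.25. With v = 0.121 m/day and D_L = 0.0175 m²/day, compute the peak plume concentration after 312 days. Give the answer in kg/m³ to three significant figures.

1.91 kg/m³

The peak of an instantaneous 1D plume sits at x = vt; there the Gaussian factor is 1 and C_max = M/(n_e·A·√(4πDt)), where n_e·A is the pore area the mass is dissolved in.
√(4πDt) = √(4π × 0.0175 × 312) = 8.283 m, so C_max = 84.3/(0.25 × 21.3 × 8.283) = 1.91 kg/m³.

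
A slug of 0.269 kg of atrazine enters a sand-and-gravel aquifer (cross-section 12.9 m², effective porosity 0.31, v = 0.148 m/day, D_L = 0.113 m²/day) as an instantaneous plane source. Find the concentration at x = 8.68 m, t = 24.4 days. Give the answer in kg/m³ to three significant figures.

For an instantaneous plane source, C(x,t) = M/(n_e·A·√(4πDt)) · exp(−(x−vt)²/(4Dt)), with n_e·A the pore (flow) area.
Plume center vt = 0.148 × 24.4 = 3.6112 m, so the well at 8.68 m is 5.0688 m downgradient of the peak.
√(4πDt) = 5.886 m, giving peak height M/(n_e·A·√(4πDt)) = 0.269/(0.31 × 12.9 × 5.886) = 0.01143 kg/m³.
(x−vt)²/(4Dt) = (5.0688)²/(4 × 0.113 × 24.4) = 2.330; exp(−2.330) = 0.09730.
C = 0.01143 × 0.09730 = 0.00111 kg/m³.

0.00111 kg/m³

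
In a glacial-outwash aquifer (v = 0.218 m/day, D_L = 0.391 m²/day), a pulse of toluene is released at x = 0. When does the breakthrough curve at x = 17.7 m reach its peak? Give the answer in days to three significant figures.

73.4 days

For the 1D instantaneous-source solution, setting ∂C/∂t = 0 at fixed x gives v²t² + 2Dt − x² = 0, so t = (√(D² + v²x²) − D)/v².
√(D² + v²x²) = √(0.391² + 0.218² × 17.7²) = 3.878; v² = 0.047524.
t = (3.878 − 0.391)/0.047524 = 73.4 days (vs. the pure-advection estimate x/v = 81.2 d).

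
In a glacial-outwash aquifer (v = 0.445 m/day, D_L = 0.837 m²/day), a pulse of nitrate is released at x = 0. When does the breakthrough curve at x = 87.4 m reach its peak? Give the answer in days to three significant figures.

For the 1D instantaneous-source solution, setting ∂C/∂t = 0 at fixed x gives v²t² + 2Dt − x² = 0, so t = (√(D² + v²x²) − D)/v².
√(D² + v²x²) = √(0.837² + 0.445² × 87.4²) = 38.90; v² = 0.198025.
t = (38.90 − 0.837)/0.198025 = 192 days (vs. the pure-advection estimate x/v = 196 d).

192 days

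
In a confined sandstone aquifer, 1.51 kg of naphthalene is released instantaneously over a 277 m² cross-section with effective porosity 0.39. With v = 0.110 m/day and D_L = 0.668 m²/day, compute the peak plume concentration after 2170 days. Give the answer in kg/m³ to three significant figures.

0.000104 kg/m³

The peak of an instantaneous 1D plume sits at x = vt; there the Gaussian factor is 1 and C_max = M/(n_e·A·√(4πDt)), where n_e·A is the pore area the mass is dissolved in.
√(4πDt) = √(4π × 0.668 × 2170) = 135.0 m, so C_max = 1.51/(0.39 × 277 × 135.0) = 0.000104 kg/m³.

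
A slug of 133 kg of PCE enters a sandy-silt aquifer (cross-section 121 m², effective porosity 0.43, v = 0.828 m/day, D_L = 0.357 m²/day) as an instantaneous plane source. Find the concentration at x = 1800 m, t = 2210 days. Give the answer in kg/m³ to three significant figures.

0.0193 kg/m³

For an instantaneous plane source, C(x,t) = M/(n_e·A·√(4πDt)) · exp(−(x−vt)²/(4Dt)), with n_e·A the pore (flow) area.
Plume center vt = 0.828 × 2210 = 1829.88 m, so the well at 1800 m is 29.88 m upgradient of the peak.
√(4πDt) = 99.57 m, giving peak height M/(n_e·A·√(4πDt)) = 133/(0.43 × 121 × 99.57) = 0.02567 kg/m³.
(x−vt)²/(4Dt) = (-29.88)²/(4 × 0.357 × 2210) = 0.2829; exp(−0.2829) = 0.7536.
C = 0.02567 × 0.7536 = 0.0193 kg/m³.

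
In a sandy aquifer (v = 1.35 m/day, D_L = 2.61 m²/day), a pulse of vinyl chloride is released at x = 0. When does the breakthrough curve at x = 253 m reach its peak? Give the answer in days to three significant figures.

For the 1D instantaneous-source solution, setting ∂C/∂t = 0 at fixed x gives v²t² + 2Dt − x² = 0, so t = (√(D² + v²x²) − D)/v².
√(D² + v²x²) = √(2.61² + 1.35² × 253²) = 341.6; v² = 1.8225.
t = (341.6 − 2.61)/1.8225 = 186 days (vs. the pure-advection estimate x/v = 187 d).

186 days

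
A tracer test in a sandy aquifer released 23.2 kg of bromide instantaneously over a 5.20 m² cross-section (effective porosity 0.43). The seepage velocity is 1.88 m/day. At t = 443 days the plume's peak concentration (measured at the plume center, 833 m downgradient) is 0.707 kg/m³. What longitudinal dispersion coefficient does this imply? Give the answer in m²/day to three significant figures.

0.0387 m²/day

At the plume center C_max = M/(n_e·A·√(4πDt)), so D = M²/(4πt·(n_e·A·C_max)²).
n_e·A·C_max = 0.43 × 5.20 × 0.707 = 1.581 kg/m.
D = 23.2²/(4π × 443 × 1.581²) = 0.0387 m²/day.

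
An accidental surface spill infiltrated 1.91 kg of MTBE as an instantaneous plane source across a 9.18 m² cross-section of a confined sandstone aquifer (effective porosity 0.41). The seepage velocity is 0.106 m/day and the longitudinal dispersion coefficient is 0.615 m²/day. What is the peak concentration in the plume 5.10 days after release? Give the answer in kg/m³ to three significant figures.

0.0808 kg/m³

The peak of an instantaneous 1D plume sits at x = vt; there the Gaussian factor is 1 and C_max = M/(n_e·A·√(4πDt)), where n_e·A is the pore area the mass is dissolved in.
√(4πDt) = √(4π × 0.615 × 5.10) = 6.278 m, so C_max = 1.91/(0.41 × 9.18 × 6.278) = 0.0808 kg/m³.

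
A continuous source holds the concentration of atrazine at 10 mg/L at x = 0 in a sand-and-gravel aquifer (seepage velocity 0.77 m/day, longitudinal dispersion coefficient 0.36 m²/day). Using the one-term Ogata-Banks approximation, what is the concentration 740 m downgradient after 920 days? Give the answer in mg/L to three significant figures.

1.10 mg/L

For a continuous step input, C/C₀ ≈ ½·erfc((x−vt)/(2√(Dt))).
vt = 0.77 × 920 = 708.4 m and 2√(Dt) = 2√(0.36 × 920) = 36.40 m.
Argument (x−vt)/(2√(Dt)) = (740 − 708.4)/36.40 = 0.8681; ½·erfc(0.8681) = 0.1098.
C = 10 × 0.1098 = 1.10 mg/L.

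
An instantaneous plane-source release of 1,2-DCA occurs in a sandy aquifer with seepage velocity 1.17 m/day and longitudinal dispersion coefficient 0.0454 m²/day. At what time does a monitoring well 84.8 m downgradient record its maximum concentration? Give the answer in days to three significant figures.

72.4 days

For the 1D instantaneous-source solution, setting ∂C/∂t = 0 at fixed x gives v²t² + 2Dt − x² = 0, so t = (√(D² + v²x²) − D)/v².
√(D² + v²x²) = √(0.0454² + 1.17² × 84.8²) = 99.22; v² = 1.3689.
t = (99.22 − 0.0454)/1.3689 = 72.4 days (vs. the pure-advection estimate x/v = 72.5 d).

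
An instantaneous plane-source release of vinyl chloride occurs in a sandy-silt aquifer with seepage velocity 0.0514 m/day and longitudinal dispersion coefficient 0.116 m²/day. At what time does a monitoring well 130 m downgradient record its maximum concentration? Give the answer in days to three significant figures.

For the 1D instantaneous-source solution, setting ∂C/∂t = 0 at fixed x gives v²t² + 2Dt − x² = 0, so t = (√(D² + v²x²) − D)/v².
√(D² + v²x²) = √(0.116² + 0.0514² × 130²) = 6.683; v² = 0.00264196.
t = (6.683 − 0.116)/0.00264196 = 2490 days (vs. the pure-advection estimate x/v = 2530 d).

2490 days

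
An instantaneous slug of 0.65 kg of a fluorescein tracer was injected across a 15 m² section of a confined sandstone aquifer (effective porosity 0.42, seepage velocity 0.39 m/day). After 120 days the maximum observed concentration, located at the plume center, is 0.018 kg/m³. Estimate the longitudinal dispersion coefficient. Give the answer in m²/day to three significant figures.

0.0218 m²/day

At the plume center C_max = M/(n_e·A·√(4πDt)), so D = M²/(4πt·(n_e·A·C_max)²).
n_e·A·C_max = 0.42 × 15 × 0.018 = 0.1134 kg/m.
D = 0.65²/(4π × 120 × 0.1134²) = 0.0218 m²/day.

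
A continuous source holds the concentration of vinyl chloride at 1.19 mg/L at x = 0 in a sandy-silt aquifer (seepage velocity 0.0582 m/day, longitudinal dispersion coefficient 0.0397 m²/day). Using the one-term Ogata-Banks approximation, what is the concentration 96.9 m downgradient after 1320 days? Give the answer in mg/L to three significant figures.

0.0297 mg/L

For a continuous step input, C/C₀ ≈ ½·erfc((x−vt)/(2√(Dt))).
vt = 0.0582 × 1320 = 76.824 m and 2√(Dt) = 2√(0.0397 × 1320) = 14.48 m.
Argument (x−vt)/(2√(Dt)) = (96.9 − 76.824)/14.48 = 1.386; ½·erfc(1.386) = 0.02499.
C = 1.19 × 0.02499 = 0.0297 mg/L.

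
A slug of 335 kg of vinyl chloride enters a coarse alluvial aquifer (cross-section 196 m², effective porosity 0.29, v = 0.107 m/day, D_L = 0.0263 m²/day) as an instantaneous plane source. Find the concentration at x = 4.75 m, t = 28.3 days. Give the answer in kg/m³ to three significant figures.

For an instantaneous plane source, C(x,t) = M/(n_e·A·√(4πDt)) · exp(−(x−vt)²/(4Dt)), with n_e·A the pore (flow) area.
Plume center vt = 0.107 × 28.3 = 3.0281 m, so the well at 4.75 m is 1.7219 m downgradient of the peak.
√(4πDt) = 3.058 m, giving peak height M/(n_e·A·√(4πDt)) = 335/(0.29 × 196 × 3.058) = 1.927 kg/m³.
(x−vt)²/(4Dt) = (1.7219)²/(4 × 0.0263 × 28.3) = 0.9959; exp(−0.9959) = 0.3694.
C = 1.927 × 0.3694 = 0.712 kg/m³.

0.712 kg/m³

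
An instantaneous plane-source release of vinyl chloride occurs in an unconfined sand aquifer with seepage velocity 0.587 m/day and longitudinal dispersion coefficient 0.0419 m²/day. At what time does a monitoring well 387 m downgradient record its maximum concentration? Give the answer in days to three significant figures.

659 days

For the 1D instantaneous-source solution, setting ∂C/∂t = 0 at fixed x gives v²t² + 2Dt − x² = 0, so t = (√(D² + v²x²) − D)/v².
√(D² + v²x²) = √(0.0419² + 0.587² × 387²) = 227.2; v² = 0.344569.
t = (227.2 − 0.0419)/0.344569 = 659 days (vs. the pure-advection estimate x/v = 659 d).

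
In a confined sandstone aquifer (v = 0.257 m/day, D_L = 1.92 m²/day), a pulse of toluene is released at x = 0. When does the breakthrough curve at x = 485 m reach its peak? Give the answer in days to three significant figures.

1860 days

For the 1D instantaneous-source solution, setting ∂C/∂t = 0 at fixed x gives v²t² + 2Dt − x² = 0, so t = (√(D² + v²x²) − D)/v².
√(D² + v²x²) = √(1.92² + 0.257² × 485²) = 124.7; v² = 0.066049.
t = (124.7 − 1.92)/0.066049 = 1860 days (vs. the pure-advection estimate x/v = 1890 d).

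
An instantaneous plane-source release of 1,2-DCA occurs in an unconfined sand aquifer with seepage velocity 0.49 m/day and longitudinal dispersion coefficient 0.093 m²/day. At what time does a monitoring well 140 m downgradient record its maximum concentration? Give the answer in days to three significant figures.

For the 1D instantaneous-source solution, setting ∂C/∂t = 0 at fixed x gives v²t² + 2Dt − x² = 0, so t = (√(D² + v²x²) − D)/v².
√(D² + v²x²) = √(0.093² + 0.49² × 140²) = 68.60; v² = 0.2401.
t = (68.60 − 0.093)/0.2401 = 285 days (vs. the pure-advection estimate x/v = 286 d).

285 days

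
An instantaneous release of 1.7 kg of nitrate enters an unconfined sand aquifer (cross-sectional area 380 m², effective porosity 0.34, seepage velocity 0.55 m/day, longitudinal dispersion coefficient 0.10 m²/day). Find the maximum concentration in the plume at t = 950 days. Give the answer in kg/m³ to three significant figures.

0.000381 kg/m³

The peak of an instantaneous 1D plume sits at x = vt; there the Gaussian factor is 1 and C_max = M/(n_e·A·√(4πDt)), where n_e·A is the pore area the mass is dissolved in.
√(4πDt) = √(4π × 0.10 × 950) = 34.55 m, so C_max = 1.7/(0.34 × 380 × 34.55) = 0.000381 kg/m³.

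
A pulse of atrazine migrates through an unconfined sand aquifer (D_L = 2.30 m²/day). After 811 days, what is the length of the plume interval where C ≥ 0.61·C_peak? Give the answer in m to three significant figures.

121 m

The plume is Gaussian with σ = √(2Dt) = √(2 × 2.30 × 811) = 61.08 m.
C/C_peak = exp(−Δx²/(2σ²)) = 0.61 ⇒ Δx = σ·√(−2 ln 0.61) = 61.08 × 0.9943 = 60.73 m.
Width = 2Δx = 121 m.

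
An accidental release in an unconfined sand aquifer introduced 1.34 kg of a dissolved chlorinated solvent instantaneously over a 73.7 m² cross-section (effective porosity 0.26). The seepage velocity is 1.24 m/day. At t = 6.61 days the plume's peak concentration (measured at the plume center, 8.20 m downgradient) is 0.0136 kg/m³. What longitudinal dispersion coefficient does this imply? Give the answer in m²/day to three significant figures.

At the plume center C_max = M/(n_e·A·√(4πDt)), so D = M²/(4πt·(n_e·A·C_max)²).
n_e·A·C_max = 0.26 × 73.7 × 0.0136 = 0.2606 kg/m.
D = 1.34²/(4π × 6.61 × 0.2606²) = 0.318 m²/day.

0.318 m²/day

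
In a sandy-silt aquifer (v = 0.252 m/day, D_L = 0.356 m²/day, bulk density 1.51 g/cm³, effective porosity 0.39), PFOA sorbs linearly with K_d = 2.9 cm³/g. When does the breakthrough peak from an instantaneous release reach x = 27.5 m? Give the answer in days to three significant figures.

Retardation factor R = 1 + ρ_b·K_d/n = 1 + 1.51 × 2.9/0.39 = 12.23.
Sorption retards both mechanisms: v_R = v/R = 0.02061 m/day, D_R = D/R = 0.02911 m²/day.
Peak time from v_R²t² + 2D_R t − x² = 0: t = (√(D_R² + v_R²x²) − D_R)/v_R².
√(D_R² + v_R²x²) = √(0.02911² + 0.02061² × 27.5²) = 0.5675; v_R² = 0.0004248.
t = (0.5675 − 0.02911)/0.0004248 = 1270 days.

1270 days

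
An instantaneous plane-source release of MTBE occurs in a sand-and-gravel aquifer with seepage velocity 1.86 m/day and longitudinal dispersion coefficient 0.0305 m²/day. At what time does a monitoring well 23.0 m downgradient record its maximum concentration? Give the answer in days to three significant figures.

12.4 days

For the 1D instantaneous-source solution, setting ∂C/∂t = 0 at fixed x gives v²t² + 2Dt − x² = 0, so t = (√(D² + v²x²) − D)/v².
√(D² + v²x²) = √(0.0305² + 1.86² × 23.0²) = 42.78; v² = 3.4596.
t = (42.78 − 0.0305)/3.4596 = 12.4 days (vs. the pure-advection estimate x/v = 12.4 d).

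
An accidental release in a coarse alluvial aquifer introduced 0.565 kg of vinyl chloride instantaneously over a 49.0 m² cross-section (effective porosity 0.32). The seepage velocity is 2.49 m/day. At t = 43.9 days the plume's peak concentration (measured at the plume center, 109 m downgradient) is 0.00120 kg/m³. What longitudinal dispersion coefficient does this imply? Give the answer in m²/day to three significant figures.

At the plume center C_max = M/(n_e·A·√(4πDt)), so D = M²/(4πt·(n_e·A·C_max)²).
n_e·A·C_max = 0.32 × 49.0 × 0.00120 = 0.01882 kg/m.
D = 0.565²/(4π × 43.9 × 0.01882²) = 1.63 m²/day.

1.63 m²/day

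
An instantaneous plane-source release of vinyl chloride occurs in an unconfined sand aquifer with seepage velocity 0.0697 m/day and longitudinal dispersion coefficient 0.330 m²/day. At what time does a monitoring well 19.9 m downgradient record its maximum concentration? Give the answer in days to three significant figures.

226 days

For the 1D instantaneous-source solution, setting ∂C/∂t = 0 at fixed x gives v²t² + 2Dt − x² = 0, so t = (√(D² + v²x²) − D)/v².
√(D² + v²x²) = √(0.330² + 0.0697² × 19.9²) = 1.426; v² = 0.00485809.
t = (1.426 − 0.330)/0.00485809 = 226 days (vs. the pure-advection estimate x/v = 286 d).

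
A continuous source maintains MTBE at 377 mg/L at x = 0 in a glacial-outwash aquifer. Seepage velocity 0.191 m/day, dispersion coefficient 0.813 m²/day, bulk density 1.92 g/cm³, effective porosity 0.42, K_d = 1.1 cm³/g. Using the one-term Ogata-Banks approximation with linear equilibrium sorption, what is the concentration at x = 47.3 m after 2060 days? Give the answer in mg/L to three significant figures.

Retardation factor R = 1 + ρ_b·K_d/n = 1 + 1.92 × 1.1/0.42 = 6.029.
Sorption retards both mechanisms: v_R = v/R = 0.03168 m/day, D_R = D/R = 0.1348 m²/day.
v_R·t = 0.03168 × 2060 = 65.2608 m; 2√(D_R t) = 33.33 m; argument = (47.3 − 65.2608)/33.33 = -0.5389.
C = C₀ × ½·erfc(-0.5389) = 377 × 0.7770 = 293 mg/L.

293 mg/L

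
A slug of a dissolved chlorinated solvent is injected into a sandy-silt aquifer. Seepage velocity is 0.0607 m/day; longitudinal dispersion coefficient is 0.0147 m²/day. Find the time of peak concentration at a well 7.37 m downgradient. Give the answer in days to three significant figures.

117 days

For the 1D instantaneous-source solution, setting ∂C/∂t = 0 at fixed x gives v²t² + 2Dt − x² = 0, so t = (√(D² + v²x²) − D)/v².
√(D² + v²x²) = √(0.0147² + 0.0607² × 7.37²) = 0.4476; v² = 0.00368449.
t = (0.4476 − 0.0147)/0.00368449 = 117 days (vs. the pure-advection estimate x/v = 121 d).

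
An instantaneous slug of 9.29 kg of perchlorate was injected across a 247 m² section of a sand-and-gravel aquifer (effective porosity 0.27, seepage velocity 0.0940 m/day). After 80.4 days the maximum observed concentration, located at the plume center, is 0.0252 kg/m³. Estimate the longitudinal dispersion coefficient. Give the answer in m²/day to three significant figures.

0.0302 m²/day

At the plume center C_max = M/(n_e·A·√(4πDt)), so D = M²/(4πt·(n_e·A·C_max)²).
n_e·A·C_max = 0.27 × 247 × 0.0252 = 1.681 kg/m.
D = 9.29²/(4π × 80.4 × 1.681²) = 0.0302 m²/day.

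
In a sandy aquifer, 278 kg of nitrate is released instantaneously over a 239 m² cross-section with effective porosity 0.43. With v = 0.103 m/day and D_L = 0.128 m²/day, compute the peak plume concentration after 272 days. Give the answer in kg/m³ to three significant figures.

0.129 kg/m³

The peak of an instantaneous 1D plume sits at x = vt; there the Gaussian factor is 1 and C_max = M/(n_e·A·√(4πDt)), where n_e·A is the pore area the mass is dissolved in.
√(4πDt) = √(4π × 0.128 × 272) = 20.92 m, so C_max = 278/(0.43 × 239 × 20.92) = 0.129 kg/m³.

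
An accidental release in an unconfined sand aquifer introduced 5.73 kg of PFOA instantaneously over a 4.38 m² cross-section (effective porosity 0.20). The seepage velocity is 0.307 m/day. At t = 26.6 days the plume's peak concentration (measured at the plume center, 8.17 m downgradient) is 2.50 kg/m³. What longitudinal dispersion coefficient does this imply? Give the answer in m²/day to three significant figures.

At the plume center C_max = M/(n_e·A·√(4πDt)), so D = M²/(4πt·(n_e·A·C_max)²).
n_e·A·C_max = 0.20 × 4.38 × 2.50 = 2.190 kg/m.
D = 5.73²/(4π × 26.6 × 2.190²) = 0.0205 m²/day.

0.0205 m²/day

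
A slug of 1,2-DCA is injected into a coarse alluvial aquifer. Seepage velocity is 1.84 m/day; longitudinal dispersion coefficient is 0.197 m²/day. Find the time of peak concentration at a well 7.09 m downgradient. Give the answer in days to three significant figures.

3.80 days

For the 1D instantaneous-source solution, setting ∂C/∂t = 0 at fixed x gives v²t² + 2Dt − x² = 0, so t = (√(D² + v²x²) − D)/v².
√(D² + v²x²) = √(0.197² + 1.84² × 7.09²) = 13.05; v² = 3.3856.
t = (13.05 − 0.197)/3.3856 = 3.80 days (vs. the pure-advection estimate x/v = 3.85 d).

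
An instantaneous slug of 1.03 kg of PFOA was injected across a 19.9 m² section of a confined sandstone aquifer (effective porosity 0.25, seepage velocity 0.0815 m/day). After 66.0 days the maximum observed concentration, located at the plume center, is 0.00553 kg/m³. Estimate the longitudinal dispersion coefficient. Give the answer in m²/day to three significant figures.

At the plume center C_max = M/(n_e·A·√(4πDt)), so D = M²/(4πt·(n_e·A·C_max)²).
n_e·A·C_max = 0.25 × 19.9 × 0.00553 = 0.02751 kg/m.
D = 1.03²/(4π × 66.0 × 0.02751²) = 1.69 m²/day.

1.69 m²/day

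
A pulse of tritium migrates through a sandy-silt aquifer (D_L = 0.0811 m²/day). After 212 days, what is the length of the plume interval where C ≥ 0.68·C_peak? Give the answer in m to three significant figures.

10.3 m

The plume is Gaussian with σ = √(2Dt) = √(2 × 0.0811 × 212) = 5.864 m.
C/C_peak = exp(−Δx²/(2σ²)) = 0.68 ⇒ Δx = σ·√(−2 ln 0.68) = 5.864 × 0.8783 = 5.150 m.
Width = 2Δx = 10.3 m.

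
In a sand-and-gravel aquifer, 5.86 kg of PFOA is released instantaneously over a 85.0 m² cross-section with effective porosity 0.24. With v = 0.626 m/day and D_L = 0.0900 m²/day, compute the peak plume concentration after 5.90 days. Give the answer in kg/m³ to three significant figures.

0.111 kg/m³

The peak of an instantaneous 1D plume sits at x = vt; there the Gaussian factor is 1 and C_max = M/(n_e·A·√(4πDt)), where n_e·A is the pore area the mass is dissolved in.
√(4πDt) = √(4π × 0.0900 × 5.90) = 2.583 m, so C_max = 5.86/(0.24 × 85.0 × 2.583) = 0.111 kg/m³.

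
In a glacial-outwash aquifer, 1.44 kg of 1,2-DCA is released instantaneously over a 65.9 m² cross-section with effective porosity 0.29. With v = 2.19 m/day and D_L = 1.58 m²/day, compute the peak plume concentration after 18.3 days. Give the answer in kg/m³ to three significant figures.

The peak of an instantaneous 1D plume sits at x = vt; there the Gaussian factor is 1 and C_max = M/(n_e·A·√(4πDt)), where n_e·A is the pore area the mass is dissolved in.
√(4πDt) = √(4π × 1.58 × 18.3) = 19.06 m, so C_max = 1.44/(0.29 × 65.9 × 19.06) = 0.00395 kg/m³.

0.00395 kg/m³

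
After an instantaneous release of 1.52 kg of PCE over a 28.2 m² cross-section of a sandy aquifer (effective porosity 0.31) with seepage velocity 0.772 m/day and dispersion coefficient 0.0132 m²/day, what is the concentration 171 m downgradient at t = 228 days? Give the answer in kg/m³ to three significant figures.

For an instantaneous plane source, C(x,t) = M/(n_e·A·√(4πDt)) · exp(−(x−vt)²/(4Dt)), with n_e·A the pore (flow) area.
Plume center vt = 0.772 × 228 = 176.016 m, so the well at 171 m is 5.016 m upgradient of the peak.
√(4πDt) = 6.150 m, giving peak height M/(n_e·A·√(4πDt)) = 1.52/(0.31 × 28.2 × 6.150) = 0.02827 kg/m³.
(x−vt)²/(4Dt) = (-5.016)²/(4 × 0.0132 × 228) = 2.090; exp(−2.090) = 0.1237.
C = 0.02827 × 0.1237 = 0.00350 kg/m³.

0.00350 kg/m³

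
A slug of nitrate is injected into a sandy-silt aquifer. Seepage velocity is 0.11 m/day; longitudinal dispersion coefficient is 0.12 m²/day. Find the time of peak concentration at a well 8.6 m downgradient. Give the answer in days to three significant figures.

68.9 days

For the 1D instantaneous-source solution, setting ∂C/∂t = 0 at fixed x gives v²t² + 2Dt − x² = 0, so t = (√(D² + v²x²) − D)/v².
√(D² + v²x²) = √(0.12² + 0.11² × 8.6²) = 0.9536; v² = 0.0121.
t = (0.9536 − 0.12)/0.0121 = 68.9 days (vs. the pure-advection estimate x/v = 78.2 d).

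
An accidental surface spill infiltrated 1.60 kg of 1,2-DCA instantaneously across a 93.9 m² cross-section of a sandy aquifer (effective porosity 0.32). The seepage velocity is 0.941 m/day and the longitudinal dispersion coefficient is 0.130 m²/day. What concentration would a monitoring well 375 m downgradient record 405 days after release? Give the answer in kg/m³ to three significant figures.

For an instantaneous plane source, C(x,t) = M/(n_e·A·√(4πDt)) · exp(−(x−vt)²/(4Dt)), with n_e·A the pore (flow) area.
Plume center vt = 0.941 × 405 = 381.105 m, so the well at 375 m is 6.105 m upgradient of the peak.
√(4πDt) = 25.72 m, giving peak height M/(n_e·A·√(4πDt)) = 1.60/(0.32 × 93.9 × 25.72) = 0.002070 kg/m³.
(x−vt)²/(4Dt) = (-6.105)²/(4 × 0.130 × 405) = 0.1770; exp(−0.1770) = 0.8378.
C = 0.002070 × 0.8378 = 0.00173 kg/m³.

0.00173 kg/m³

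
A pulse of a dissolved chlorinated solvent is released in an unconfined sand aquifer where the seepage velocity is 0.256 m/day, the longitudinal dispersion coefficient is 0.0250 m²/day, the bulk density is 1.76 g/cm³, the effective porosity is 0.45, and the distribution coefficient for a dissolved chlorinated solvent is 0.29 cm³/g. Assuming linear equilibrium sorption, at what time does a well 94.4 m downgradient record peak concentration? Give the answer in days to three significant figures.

Retardation factor R = 1 + ρ_b·K_d/n = 1 + 1.76 × 0.29/0.45 = 2.134.
Sorption retards both mechanisms: v_R = v/R = 0.1200 m/day, D_R = D/R = 0.01172 m²/day.
Peak time from v_R²t² + 2D_R t − x² = 0: t = (√(D_R² + v_R²x²) − D_R)/v_R².
√(D_R² + v_R²x²) = √(0.01172² + 0.1200² × 94.4²) = 11.33; v_R² = 0.01440.
t = (11.33 − 0.01172)/0.01440 = 786 days.

786 days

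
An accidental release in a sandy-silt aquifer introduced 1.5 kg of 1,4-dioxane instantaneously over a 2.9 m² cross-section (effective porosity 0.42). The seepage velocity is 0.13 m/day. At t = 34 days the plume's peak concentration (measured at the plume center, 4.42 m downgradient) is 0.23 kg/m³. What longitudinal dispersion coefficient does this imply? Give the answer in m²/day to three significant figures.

At the plume center C_max = M/(n_e·A·√(4πDt)), so D = M²/(4πt·(n_e·A·C_max)²).
n_e·A·C_max = 0.42 × 2.9 × 0.23 = 0.2801 kg/m.
D = 1.5²/(4π × 34 × 0.2801²) = 0.0671 m²/day.

0.0671 m²/day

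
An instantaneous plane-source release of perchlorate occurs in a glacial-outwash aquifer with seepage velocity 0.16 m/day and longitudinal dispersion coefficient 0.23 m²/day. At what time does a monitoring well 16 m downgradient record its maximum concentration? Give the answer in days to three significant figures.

For the 1D instantaneous-source solution, setting ∂C/∂t = 0 at fixed x gives v²t² + 2Dt − x² = 0, so t = (√(D² + v²x²) − D)/v².
√(D² + v²x²) = √(0.23² + 0.16² × 16²) = 2.570; v² = 0.0256.
t = (2.570 − 0.23)/0.0256 = 91.4 days (vs. the pure-advection estimate x/v = 100 d).

91.4 days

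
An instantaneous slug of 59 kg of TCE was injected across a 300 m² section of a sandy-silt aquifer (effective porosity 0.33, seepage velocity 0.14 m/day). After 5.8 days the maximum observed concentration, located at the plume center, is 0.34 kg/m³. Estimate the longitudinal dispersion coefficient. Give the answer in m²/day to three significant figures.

At the plume center C_max = M/(n_e·A·√(4πDt)), so D = M²/(4πt·(n_e·A·C_max)²).
n_e·A·C_max = 0.33 × 300 × 0.34 = 33.66 kg/m.
D = 59²/(4π × 5.8 × 33.66²) = 0.0422 m²/day.

0.0422 m²/day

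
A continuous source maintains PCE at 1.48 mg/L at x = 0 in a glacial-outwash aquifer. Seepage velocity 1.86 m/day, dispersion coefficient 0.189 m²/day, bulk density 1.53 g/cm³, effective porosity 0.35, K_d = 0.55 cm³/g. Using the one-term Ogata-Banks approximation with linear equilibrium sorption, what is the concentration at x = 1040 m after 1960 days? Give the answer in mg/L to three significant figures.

1.45 mg/L

Retardation factor R = 1 + ρ_b·K_d/n = 1 + 1.53 × 0.55/0.35 = 3.404.
Sorption retards both mechanisms: v_R = v/R = 0.5464 m/day, D_R = D/R = 0.05552 m²/day.
v_R·t = 0.5464 × 1960 = 1070.944 m; 2√(D_R t) = 20.86 m; argument = (1040 − 1070.944)/20.86 = -1.483.
C = C₀ × ½·erfc(-1.483) = 1.48 × 0.9820 = 1.45 mg/L.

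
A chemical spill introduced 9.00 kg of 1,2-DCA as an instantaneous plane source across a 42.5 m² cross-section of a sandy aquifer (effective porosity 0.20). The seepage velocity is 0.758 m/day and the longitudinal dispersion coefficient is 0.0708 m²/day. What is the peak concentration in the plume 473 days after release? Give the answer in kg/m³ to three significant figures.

0.0516 kg/m³

The peak of an instantaneous 1D plume sits at x = vt; there the Gaussian factor is 1 and C_max = M/(n_e·A·√(4πDt)), where n_e·A is the pore area the mass is dissolved in.
√(4πDt) = √(4π × 0.0708 × 473) = 20.51 m, so C_max = 9.00/(0.20 × 42.5 × 20.51) = 0.0516 kg/m³.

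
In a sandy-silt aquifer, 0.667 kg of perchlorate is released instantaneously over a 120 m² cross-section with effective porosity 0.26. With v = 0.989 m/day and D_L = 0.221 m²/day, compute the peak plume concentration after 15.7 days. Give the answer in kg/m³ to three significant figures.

The peak of an instantaneous 1D plume sits at x = vt; there the Gaussian factor is 1 and C_max = M/(n_e·A·√(4πDt)), where n_e·A is the pore area the mass is dissolved in.
√(4πDt) = √(4π × 0.221 × 15.7) = 6.603 m, so C_max = 0.667/(0.26 × 120 × 6.603) = 0.00324 kg/m³.

0.00324 kg/m³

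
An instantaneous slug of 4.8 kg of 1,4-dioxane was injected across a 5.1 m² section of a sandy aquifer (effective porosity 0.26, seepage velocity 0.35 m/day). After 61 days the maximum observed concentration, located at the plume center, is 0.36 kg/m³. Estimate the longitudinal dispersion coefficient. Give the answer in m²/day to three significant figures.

0.132 m²/day

At the plume center C_max = M/(n_e·A·√(4πDt)), so D = M²/(4πt·(n_e·A·C_max)²).
n_e·A·C_max = 0.26 × 5.1 × 0.36 = 0.4774 kg/m.
D = 4.8²/(4π × 61 × 0.4774²) = 0.132 m²/day.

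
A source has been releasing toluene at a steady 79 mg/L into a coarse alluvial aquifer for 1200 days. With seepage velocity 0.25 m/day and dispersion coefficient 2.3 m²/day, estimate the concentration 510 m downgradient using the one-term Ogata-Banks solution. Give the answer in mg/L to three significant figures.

0.186 mg/L

For a continuous step input, C/C₀ ≈ ½·erfc((x−vt)/(2√(Dt))).
vt = 0.25 × 1200 = 300 m and 2√(Dt) = 2√(2.3 × 1200) = 105.1 m.
Argument (x−vt)/(2√(Dt)) = (510 − 300)/105.1 = 1.998; ½·erfc(1.998) = 0.002360.
C = 79 × 0.002360 = 0.186 mg/L.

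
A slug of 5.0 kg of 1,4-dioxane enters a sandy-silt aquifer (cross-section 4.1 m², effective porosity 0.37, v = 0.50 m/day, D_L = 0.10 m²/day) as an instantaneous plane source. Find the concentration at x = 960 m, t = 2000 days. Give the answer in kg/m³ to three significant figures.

For an instantaneous plane source, C(x,t) = M/(n_e·A·√(4πDt)) · exp(−(x−vt)²/(4Dt)), with n_e·A the pore (flow) area.
Plume center vt = 0.50 × 2000 = 1000 m, so the well at 960 m is 40 m upgradient of the peak.
√(4πDt) = 50.13 m, giving peak height M/(n_e·A·√(4πDt)) = 5.0/(0.37 × 4.1 × 50.13) = 0.06575 kg/m³.
(x−vt)²/(4Dt) = (-40)²/(4 × 0.10 × 2000) = 2.000; exp(−2.000) = 0.1353.
C = 0.06575 × 0.1353 = 0.00890 kg/m³.

0.00890 kg/m³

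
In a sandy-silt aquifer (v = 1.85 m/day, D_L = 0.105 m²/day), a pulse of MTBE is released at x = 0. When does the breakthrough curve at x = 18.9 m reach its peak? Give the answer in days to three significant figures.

For the 1D instantaneous-source solution, setting ∂C/∂t = 0 at fixed x gives v²t² + 2Dt − x² = 0, so t = (√(D² + v²x²) − D)/v².
√(D² + v²x²) = √(0.105² + 1.85² × 18.9²) = 34.97; v² = 3.4225.
t = (34.97 − 0.105)/3.4225 = 10.2 days (vs. the pure-advection estimate x/v = 10.2 d).

10.2 days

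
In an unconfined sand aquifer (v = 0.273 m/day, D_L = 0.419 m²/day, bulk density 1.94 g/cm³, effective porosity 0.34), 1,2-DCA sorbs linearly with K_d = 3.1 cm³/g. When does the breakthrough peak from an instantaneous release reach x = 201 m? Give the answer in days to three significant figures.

13700 days

Retardation factor R = 1 + ρ_b·K_d/n = 1 + 1.94 × 3.1/0.34 = 18.69.
Sorption retards both mechanisms: v_R = v/R = 0.01461 m/day, D_R = D/R = 0.02242 m²/day.
Peak time from v_R²t² + 2D_R t − x² = 0: t = (√(D_R² + v_R²x²) − D_R)/v_R².
√(D_R² + v_R²x²) = √(0.02242² + 0.01461² × 201²) = 2.937; v_R² = 0.0002135.
t = (2.937 − 0.02242)/0.0002135 = 13700 days.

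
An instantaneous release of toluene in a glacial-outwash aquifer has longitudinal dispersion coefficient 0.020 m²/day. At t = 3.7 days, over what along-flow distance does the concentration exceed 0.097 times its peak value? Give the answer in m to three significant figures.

1.66 m

The plume is Gaussian with σ = √(2Dt) = √(2 × 0.020 × 3.7) = 0.3847 m.
C/C_peak = exp(−Δx²/(2σ²)) = 0.097 ⇒ Δx = σ·√(−2 ln 0.097) = 0.3847 × 2.160 = 0.8310 m.
Width = 2Δx = 1.66 m.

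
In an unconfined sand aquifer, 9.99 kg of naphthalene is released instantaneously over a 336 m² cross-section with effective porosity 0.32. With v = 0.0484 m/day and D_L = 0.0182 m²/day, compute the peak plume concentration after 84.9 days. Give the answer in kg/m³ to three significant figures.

0.0211 kg/m³

The peak of an instantaneous 1D plume sits at x = vt; there the Gaussian factor is 1 and C_max = M/(n_e·A·√(4πDt)), where n_e·A is the pore area the mass is dissolved in.
√(4πDt) = √(4π × 0.0182 × 84.9) = 4.407 m, so C_max = 9.99/(0.32 × 336 × 4.407) = 0.0211 kg/m³.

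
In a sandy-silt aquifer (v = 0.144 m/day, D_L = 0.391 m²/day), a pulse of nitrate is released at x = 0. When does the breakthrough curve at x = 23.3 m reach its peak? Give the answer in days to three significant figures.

For the 1D instantaneous-source solution, setting ∂C/∂t = 0 at fixed x gives v²t² + 2Dt − x² = 0, so t = (√(D² + v²x²) − D)/v².
√(D² + v²x²) = √(0.391² + 0.144² × 23.3²) = 3.378; v² = 0.020736.
t = (3.378 − 0.391)/0.020736 = 144 days (vs. the pure-advection estimate x/v = 162 d).

144 days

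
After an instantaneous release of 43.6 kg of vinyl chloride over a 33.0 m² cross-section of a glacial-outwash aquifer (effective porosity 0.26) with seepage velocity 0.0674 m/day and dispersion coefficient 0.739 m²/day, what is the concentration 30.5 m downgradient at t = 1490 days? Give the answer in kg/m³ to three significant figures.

For an instantaneous plane source, C(x,t) = M/(n_e·A·√(4πDt)) · exp(−(x−vt)²/(4Dt)), with n_e·A the pore (flow) area.
Plume center vt = 0.0674 × 1490 = 100.426 m, so the well at 30.5 m is 69.926 m upgradient of the peak.
√(4πDt) = 117.6 m, giving peak height M/(n_e·A·√(4πDt)) = 43.6/(0.26 × 33.0 × 117.6) = 0.04321 kg/m³.
(x−vt)²/(4Dt) = (-69.926)²/(4 × 0.739 × 1490) = 1.110; exp(−1.110) = 0.3296.
C = 0.04321 × 0.3296 = 0.0142 kg/m³.

0.0142 kg/m³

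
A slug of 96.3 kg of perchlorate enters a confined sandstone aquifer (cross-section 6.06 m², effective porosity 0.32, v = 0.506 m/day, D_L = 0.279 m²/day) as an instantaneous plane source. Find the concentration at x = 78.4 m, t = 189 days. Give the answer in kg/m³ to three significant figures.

0.472 kg/m³

For an instantaneous plane source, C(x,t) = M/(n_e·A·√(4πDt)) · exp(−(x−vt)²/(4Dt)), with n_e·A the pore (flow) area.
Plume center vt = 0.506 × 189 = 95.634 m, so the well at 78.4 m is 17.234 m upgradient of the peak.
√(4πDt) = 25.74 m, giving peak height M/(n_e·A·√(4πDt)) = 96.3/(0.32 × 6.06 × 25.74) = 1.929 kg/m³.
(x−vt)²/(4Dt) = (-17.234)²/(4 × 0.279 × 189) = 1.408; exp(−1.408) = 0.2446.
C = 1.929 × 0.2446 = 0.472 kg/m³.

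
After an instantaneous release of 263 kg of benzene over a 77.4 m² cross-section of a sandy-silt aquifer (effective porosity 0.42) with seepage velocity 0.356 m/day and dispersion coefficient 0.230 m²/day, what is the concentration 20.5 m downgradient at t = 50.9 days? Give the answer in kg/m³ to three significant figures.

0.591 kg/m³

For an instantaneous plane source, C(x,t) = M/(n_e·A·√(4πDt)) · exp(−(x−vt)²/(4Dt)), with n_e·A the pore (flow) area.
Plume center vt = 0.356 × 50.9 = 18.1204 m, so the well at 20.5 m is 2.3796 m downgradient of the peak.
√(4πDt) = 12.13 m, giving peak height M/(n_e·A·√(4πDt)) = 263/(0.42 × 77.4 × 12.13) = 0.6670 kg/m³.
(x−vt)²/(4Dt) = (2.3796)²/(4 × 0.230 × 50.9) = 0.1209; exp(−0.1209) = 0.8861.
C = 0.6670 × 0.8861 = 0.591 kg/m³.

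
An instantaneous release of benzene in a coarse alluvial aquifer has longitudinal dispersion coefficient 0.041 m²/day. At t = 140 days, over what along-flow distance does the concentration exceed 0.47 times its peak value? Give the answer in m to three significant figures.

The plume is Gaussian with σ = √(2Dt) = √(2 × 0.041 × 140) = 3.388 m.
C/C_peak = exp(−Δx²/(2σ²)) = 0.47 ⇒ Δx = σ·√(−2 ln 0.47) = 3.388 × 1.229 = 4.164 m.
Width = 2Δx = 8.33 m.

8.33 m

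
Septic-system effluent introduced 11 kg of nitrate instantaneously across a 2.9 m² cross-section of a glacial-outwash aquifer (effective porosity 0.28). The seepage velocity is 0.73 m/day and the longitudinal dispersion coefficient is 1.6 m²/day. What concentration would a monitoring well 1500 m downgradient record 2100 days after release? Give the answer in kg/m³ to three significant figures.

For an instantaneous plane source, C(x,t) = M/(n_e·A·√(4πDt)) · exp(−(x−vt)²/(4Dt)), with n_e·A the pore (flow) area.
Plume center vt = 0.73 × 2100 = 1533 m, so the well at 1500 m is 33 m upgradient of the peak.
√(4πDt) = 205.5 m, giving peak height M/(n_e·A·√(4πDt)) = 11/(0.28 × 2.9 × 205.5) = 0.06592 kg/m³.
(x−vt)²/(4Dt) = (-33)²/(4 × 1.6 × 2100) = 0.08103; exp(−0.08103) = 0.9222.
C = 0.06592 × 0.9222 = 0.0608 kg/m³.

0.0608 kg/m³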